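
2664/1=2664 = 2664.00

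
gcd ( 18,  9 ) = 9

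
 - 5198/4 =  - 2599/2  =  - 1299.50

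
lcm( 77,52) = 4004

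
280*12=3360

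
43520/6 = 21760/3 = 7253.33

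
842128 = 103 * 8176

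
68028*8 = 544224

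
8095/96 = 8095/96 = 84.32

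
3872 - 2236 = 1636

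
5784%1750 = 534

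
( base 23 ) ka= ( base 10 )470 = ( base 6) 2102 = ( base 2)111010110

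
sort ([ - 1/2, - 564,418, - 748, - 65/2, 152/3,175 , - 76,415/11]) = [ - 748 , - 564, - 76, - 65/2, - 1/2,415/11,152/3,175, 418]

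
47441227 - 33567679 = 13873548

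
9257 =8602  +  655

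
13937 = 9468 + 4469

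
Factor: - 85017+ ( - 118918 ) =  - 5^1*40787^1 =- 203935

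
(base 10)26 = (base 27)q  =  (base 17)19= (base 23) 13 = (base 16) 1a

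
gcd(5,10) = 5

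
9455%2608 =1631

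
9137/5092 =9137/5092 = 1.79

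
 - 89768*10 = -897680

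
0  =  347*0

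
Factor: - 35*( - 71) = 5^1*7^1 * 71^1 = 2485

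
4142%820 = 42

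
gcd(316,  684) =4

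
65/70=13/14 = 0.93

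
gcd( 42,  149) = 1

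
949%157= 7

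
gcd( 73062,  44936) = 82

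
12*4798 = 57576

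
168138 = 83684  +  84454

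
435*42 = 18270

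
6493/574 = 11 + 179/574 = 11.31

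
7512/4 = 1878 = 1878.00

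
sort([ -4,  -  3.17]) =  [ - 4, - 3.17]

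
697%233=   231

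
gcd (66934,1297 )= 1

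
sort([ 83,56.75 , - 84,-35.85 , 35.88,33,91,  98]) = [ - 84, - 35.85,33,35.88,56.75,83,91, 98]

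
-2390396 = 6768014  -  9158410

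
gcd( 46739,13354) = 6677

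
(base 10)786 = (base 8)1422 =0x312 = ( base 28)102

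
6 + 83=89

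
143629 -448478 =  - 304849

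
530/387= 1 + 143/387=1.37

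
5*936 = 4680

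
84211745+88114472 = 172326217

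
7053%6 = 3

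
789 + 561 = 1350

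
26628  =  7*3804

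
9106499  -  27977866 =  - 18871367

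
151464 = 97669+53795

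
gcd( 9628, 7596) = 4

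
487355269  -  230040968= 257314301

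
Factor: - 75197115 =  - 3^2 * 5^1*7^2*67^1 * 509^1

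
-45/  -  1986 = 15/662 = 0.02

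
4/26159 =4/26159 = 0.00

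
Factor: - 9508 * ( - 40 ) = 2^5 * 5^1*2377^1 = 380320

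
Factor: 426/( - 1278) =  - 3^( - 1) = - 1/3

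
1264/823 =1+441/823  =  1.54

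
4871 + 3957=8828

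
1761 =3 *587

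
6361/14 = 454 + 5/14 = 454.36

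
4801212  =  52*92331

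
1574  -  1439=135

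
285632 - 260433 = 25199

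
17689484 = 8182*2162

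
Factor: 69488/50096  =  31^(- 1) * 43^1 = 43/31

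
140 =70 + 70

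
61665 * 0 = 0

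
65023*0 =0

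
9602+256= 9858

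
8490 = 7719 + 771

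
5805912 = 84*69118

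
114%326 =114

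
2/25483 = 2/25483 = 0.00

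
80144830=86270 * 929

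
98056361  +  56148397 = 154204758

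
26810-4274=22536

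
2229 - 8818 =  - 6589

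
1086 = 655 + 431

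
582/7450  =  291/3725  =  0.08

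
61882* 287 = 17760134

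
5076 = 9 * 564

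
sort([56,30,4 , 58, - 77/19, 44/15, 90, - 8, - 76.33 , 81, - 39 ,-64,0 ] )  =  [-76.33, - 64, - 39, - 8, - 77/19, 0,44/15, 4,30, 56,  58, 81 , 90]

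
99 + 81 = 180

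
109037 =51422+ 57615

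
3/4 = 3/4= 0.75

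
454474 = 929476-475002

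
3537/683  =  3537/683 = 5.18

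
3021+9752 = 12773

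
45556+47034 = 92590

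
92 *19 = 1748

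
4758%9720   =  4758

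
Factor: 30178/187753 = 2^1*  79^1*983^ ( - 1) = 158/983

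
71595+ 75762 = 147357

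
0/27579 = 0 = 0.00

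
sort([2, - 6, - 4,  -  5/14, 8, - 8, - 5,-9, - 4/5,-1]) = [ - 9,  -  8,  -  6, -5, - 4, - 1,  -  4/5, - 5/14,2, 8 ]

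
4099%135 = 49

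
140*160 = 22400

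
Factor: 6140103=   3^1*23^2*53^1*73^1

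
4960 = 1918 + 3042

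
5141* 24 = 123384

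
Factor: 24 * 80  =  1920 = 2^7*3^1*5^1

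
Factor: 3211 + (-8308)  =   - 5097 = -3^1*1699^1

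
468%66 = 6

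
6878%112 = 46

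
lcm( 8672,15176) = 60704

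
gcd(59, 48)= 1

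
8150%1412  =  1090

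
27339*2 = 54678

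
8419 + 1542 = 9961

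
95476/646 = 47738/323 = 147.80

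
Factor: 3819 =3^1*19^1 *67^1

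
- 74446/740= - 37223/370 =- 100.60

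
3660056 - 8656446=-4996390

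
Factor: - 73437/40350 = - 2^( -1 )*5^( - 2 ) * 7^1*13^1 = -91/50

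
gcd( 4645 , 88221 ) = 1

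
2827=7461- 4634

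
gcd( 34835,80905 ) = 5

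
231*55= 12705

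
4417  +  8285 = 12702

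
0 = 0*374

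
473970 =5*94794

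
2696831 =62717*43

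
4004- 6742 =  - 2738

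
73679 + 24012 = 97691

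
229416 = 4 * 57354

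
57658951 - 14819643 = 42839308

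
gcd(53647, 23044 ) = 1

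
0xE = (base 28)e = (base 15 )e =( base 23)E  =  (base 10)14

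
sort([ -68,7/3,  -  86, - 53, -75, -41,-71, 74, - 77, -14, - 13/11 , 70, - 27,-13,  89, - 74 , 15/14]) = [ - 86,- 77, -75, - 74, - 71, - 68 , - 53, - 41,-27, -14,-13,-13/11,15/14, 7/3, 70,74, 89 ]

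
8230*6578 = 54136940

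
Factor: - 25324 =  - 2^2*13^1*487^1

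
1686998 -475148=1211850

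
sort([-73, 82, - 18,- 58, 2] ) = [ - 73, - 58,- 18, 2, 82]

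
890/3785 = 178/757 = 0.24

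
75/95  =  15/19 = 0.79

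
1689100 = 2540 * 665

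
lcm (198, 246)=8118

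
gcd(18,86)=2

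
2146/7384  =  1073/3692 = 0.29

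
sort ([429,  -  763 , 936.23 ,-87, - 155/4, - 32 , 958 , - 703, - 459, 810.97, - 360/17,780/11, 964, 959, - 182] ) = [  -  763, - 703,-459, - 182 ,  -  87,-155/4 ,  -  32, - 360/17 , 780/11, 429, 810.97, 936.23, 958, 959,964 ] 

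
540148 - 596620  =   - 56472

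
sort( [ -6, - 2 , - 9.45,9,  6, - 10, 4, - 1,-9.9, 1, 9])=[  -  10, - 9.9,  -  9.45, - 6, - 2, - 1 , 1,4 , 6,9 , 9 ]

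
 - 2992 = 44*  ( - 68 )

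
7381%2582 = 2217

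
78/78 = 1 = 1.00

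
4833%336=129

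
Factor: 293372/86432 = 73343/21608 = 2^( - 3)*37^( - 1)*71^1*73^(  -  1)*1033^1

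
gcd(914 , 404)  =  2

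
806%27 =23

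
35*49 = 1715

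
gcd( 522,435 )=87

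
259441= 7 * 37063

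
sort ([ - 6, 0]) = [- 6,0]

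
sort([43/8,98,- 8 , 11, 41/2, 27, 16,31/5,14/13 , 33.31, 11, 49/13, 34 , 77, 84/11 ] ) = [ - 8,14/13, 49/13 , 43/8 , 31/5, 84/11, 11, 11, 16, 41/2, 27 , 33.31,34, 77, 98 ] 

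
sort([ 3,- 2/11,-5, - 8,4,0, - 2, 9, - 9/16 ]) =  [ - 8,- 5 , - 2, - 9/16,-2/11,0, 3,4 , 9 ]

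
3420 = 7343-3923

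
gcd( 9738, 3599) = 1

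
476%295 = 181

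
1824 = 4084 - 2260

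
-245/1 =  - 245  =  - 245.00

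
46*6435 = 296010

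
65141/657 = 65141/657  =  99.15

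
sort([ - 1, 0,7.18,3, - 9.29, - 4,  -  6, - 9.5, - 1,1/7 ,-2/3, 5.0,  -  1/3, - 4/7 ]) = [ - 9.5, - 9.29, - 6, - 4, - 1, - 1, - 2/3, - 4/7, - 1/3,0, 1/7,  3, 5.0, 7.18 ] 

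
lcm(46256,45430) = 2544080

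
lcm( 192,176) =2112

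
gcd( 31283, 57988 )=763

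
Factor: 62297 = 62297^1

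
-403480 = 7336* (  -  55)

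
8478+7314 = 15792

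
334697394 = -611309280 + 946006674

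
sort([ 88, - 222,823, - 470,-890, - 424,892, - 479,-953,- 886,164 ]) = [ - 953,-890, - 886, - 479, - 470, - 424, - 222,  88,164,823,892]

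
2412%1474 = 938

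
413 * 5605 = 2314865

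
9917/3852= 2+2213/3852 = 2.57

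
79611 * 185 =14728035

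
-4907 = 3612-8519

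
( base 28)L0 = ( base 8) 1114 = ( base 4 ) 21030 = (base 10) 588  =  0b1001001100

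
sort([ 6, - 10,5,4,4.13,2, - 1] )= [-10, - 1, 2,4 , 4.13 , 5,6 ]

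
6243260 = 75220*83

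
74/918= 37/459 = 0.08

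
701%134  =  31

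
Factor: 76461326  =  2^1*38230663^1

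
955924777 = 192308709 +763616068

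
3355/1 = 3355  =  3355.00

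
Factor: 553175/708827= 725/929= 5^2*29^1*929^( - 1 )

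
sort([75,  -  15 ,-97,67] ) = [-97, - 15,67,  75 ]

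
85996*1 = 85996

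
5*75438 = 377190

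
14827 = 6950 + 7877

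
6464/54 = 3232/27 = 119.70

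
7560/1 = 7560 = 7560.00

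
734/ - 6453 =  - 734/6453 = -0.11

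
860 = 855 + 5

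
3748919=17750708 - 14001789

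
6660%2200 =60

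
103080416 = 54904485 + 48175931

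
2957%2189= 768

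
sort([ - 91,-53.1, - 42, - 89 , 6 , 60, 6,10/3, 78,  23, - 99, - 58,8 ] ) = [ - 99, - 91, -89,  -  58, - 53.1, - 42, 10/3,6, 6, 8,23, 60,78 ] 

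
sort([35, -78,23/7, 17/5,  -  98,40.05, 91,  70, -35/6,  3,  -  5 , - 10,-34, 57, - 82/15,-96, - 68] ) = [ - 98, - 96,-78,-68, - 34,-10, - 35/6,- 82/15, - 5, 3 , 23/7, 17/5, 35, 40.05,57 , 70, 91 ] 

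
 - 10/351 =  - 1 + 341/351 = - 0.03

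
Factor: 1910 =2^1*5^1*191^1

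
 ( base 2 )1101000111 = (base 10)839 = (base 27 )142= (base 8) 1507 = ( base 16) 347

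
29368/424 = 69  +  14/53 = 69.26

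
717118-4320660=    - 3603542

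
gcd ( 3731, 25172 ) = 7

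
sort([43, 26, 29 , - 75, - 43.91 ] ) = [-75, - 43.91,26, 29, 43 ]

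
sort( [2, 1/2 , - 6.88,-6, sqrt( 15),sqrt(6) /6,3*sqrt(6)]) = [-6.88,-6,sqrt( 6 ) /6,1/2, 2 , sqrt ( 15 ),  3*sqrt (6 )]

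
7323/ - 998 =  - 7323/998 =-  7.34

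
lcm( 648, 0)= 0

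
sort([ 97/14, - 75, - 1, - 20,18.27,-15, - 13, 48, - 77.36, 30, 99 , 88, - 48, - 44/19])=[ - 77.36, - 75,-48,  -  20,  -  15 , - 13, - 44/19, - 1,97/14,18.27,30, 48,  88,  99 ] 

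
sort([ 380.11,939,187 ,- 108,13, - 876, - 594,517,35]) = [ -876,- 594, - 108,  13 , 35, 187 , 380.11,517,939]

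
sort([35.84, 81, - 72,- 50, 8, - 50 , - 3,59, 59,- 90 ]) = [ - 90,-72, - 50, - 50, - 3, 8,35.84,  59,59, 81]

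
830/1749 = 830/1749  =  0.47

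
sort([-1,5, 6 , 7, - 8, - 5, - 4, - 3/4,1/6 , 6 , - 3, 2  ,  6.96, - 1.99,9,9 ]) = [ - 8, - 5, - 4, - 3, - 1.99, - 1, -3/4, 1/6 , 2 , 5, 6, 6, 6.96,7,9,9 ] 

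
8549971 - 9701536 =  - 1151565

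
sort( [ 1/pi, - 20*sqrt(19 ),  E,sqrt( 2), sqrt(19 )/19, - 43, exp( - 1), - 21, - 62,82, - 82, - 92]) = [-92, - 20 *sqrt(19), - 82 , - 62, - 43,-21,sqrt (19) /19, 1/pi,exp(-1 ), sqrt( 2 ),  E,82]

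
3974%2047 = 1927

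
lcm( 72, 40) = 360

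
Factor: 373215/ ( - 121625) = -537/175 =- 3^1*5^ ( - 2 )*7^( - 1)*179^1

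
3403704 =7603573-4199869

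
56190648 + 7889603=64080251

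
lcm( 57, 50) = 2850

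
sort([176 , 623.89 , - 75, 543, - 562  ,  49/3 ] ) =[- 562, - 75, 49/3, 176, 543,  623.89] 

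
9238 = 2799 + 6439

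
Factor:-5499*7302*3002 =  - 2^2 * 3^3*13^1 * 19^1 * 47^1 * 79^1*1217^1 = - 120541401396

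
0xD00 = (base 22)6J6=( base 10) 3328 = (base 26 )4o0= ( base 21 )7BA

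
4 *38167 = 152668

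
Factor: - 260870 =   -  2^1*5^1 * 19^1*1373^1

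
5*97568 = 487840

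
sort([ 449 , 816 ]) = [ 449,816]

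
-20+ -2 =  - 22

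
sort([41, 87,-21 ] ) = [- 21,41,87 ] 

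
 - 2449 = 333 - 2782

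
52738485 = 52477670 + 260815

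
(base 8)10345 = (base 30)4O5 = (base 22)8KD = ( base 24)7C5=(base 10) 4325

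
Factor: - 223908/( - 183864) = 2^( - 1) * 163^( - 1)*397^1 = 397/326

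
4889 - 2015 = 2874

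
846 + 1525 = 2371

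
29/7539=29/7539 =0.00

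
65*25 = 1625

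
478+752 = 1230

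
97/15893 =97/15893  =  0.01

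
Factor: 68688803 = 59^1 * 1164217^1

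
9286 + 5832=15118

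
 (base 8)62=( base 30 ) 1K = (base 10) 50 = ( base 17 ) 2g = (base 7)101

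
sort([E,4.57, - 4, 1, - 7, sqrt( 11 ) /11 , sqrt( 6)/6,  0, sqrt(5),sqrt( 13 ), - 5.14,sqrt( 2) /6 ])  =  [-7, - 5.14, - 4,0,sqrt( 2) /6, sqrt( 11) /11,sqrt(6) /6,  1, sqrt( 5 ),E,sqrt( 13), 4.57] 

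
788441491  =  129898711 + 658542780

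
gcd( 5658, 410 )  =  82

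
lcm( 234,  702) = 702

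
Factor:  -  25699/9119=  - 31/11 = -11^(-1)*31^1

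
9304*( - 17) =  - 158168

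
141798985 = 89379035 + 52419950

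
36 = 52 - 16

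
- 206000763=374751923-580752686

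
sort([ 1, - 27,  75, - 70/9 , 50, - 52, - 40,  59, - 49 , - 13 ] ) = [ - 52, - 49, - 40, - 27, - 13, - 70/9,1,50, 59,75] 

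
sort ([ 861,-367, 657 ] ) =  [-367, 657,861 ]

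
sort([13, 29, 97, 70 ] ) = [13,29,70,97 ]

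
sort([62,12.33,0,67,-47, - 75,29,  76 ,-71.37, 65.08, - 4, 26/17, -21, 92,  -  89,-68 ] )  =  [-89,-75, - 71.37,  -  68, - 47, -21,- 4,0,26/17, 12.33, 29, 62,  65.08, 67, 76,92]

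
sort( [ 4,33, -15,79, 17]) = [ - 15,4,17, 33,  79]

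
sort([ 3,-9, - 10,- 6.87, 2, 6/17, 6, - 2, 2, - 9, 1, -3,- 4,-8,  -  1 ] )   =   [ - 10,- 9,-9, - 8, - 6.87 , -4, - 3, - 2, - 1, 6/17,1 , 2, 2, 3,  6]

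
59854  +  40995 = 100849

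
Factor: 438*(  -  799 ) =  - 349962 = - 2^1*3^1*17^1*47^1*73^1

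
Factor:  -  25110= - 2^1* 3^4*5^1 * 31^1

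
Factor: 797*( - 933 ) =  - 743601=- 3^1 * 311^1 * 797^1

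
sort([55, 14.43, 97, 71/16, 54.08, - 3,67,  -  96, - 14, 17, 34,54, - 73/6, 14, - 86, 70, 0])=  [ - 96,-86, - 14,-73/6 , - 3,  0, 71/16 , 14,14.43,  17,34,54,54.08, 55,67,70,97]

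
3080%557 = 295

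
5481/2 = 5481/2 = 2740.50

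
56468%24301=7866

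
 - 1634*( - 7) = 11438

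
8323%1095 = 658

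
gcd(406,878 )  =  2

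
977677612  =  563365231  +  414312381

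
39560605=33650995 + 5909610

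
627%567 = 60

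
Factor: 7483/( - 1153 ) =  - 7^1*1069^1*1153^ ( - 1 )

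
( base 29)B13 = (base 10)9283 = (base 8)22103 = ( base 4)2101003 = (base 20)1343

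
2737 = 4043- 1306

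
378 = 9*42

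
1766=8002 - 6236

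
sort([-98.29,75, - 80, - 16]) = [ - 98.29, - 80, - 16, 75]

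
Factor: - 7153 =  - 23^1 * 311^1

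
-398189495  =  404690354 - 802879849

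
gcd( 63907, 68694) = 1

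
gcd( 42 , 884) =2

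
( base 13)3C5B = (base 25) dmk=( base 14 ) 3251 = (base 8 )20767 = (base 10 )8695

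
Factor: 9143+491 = 9634 =2^1*4817^1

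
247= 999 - 752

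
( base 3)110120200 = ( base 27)cfi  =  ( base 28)BJF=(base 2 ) 10001111010011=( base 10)9171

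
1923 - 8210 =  - 6287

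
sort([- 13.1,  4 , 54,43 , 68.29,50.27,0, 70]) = [-13.1,0,4,  43,50.27,54, 68.29,70]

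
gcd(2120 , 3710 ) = 530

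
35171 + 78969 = 114140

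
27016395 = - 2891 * ( - 9345)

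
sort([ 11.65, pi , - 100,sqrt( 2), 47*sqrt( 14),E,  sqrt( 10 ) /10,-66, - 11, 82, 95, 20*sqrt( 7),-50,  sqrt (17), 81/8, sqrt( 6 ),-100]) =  [  -  100, - 100, - 66, - 50,-11, sqrt (10)/10,sqrt (2),sqrt( 6),E, pi,sqrt( 17),81/8, 11.65,20*sqrt( 7), 82,95 , 47 * sqrt (14 )] 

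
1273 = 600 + 673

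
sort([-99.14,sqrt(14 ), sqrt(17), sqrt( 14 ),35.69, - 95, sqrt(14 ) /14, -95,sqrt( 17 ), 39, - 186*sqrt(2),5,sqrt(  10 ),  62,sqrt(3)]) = [ - 186*sqrt(2), - 99.14, - 95, - 95,sqrt(14)/14,sqrt(3),sqrt( 10),sqrt( 14) , sqrt( 14),  sqrt( 17) , sqrt(17),5,35.69, 39,62]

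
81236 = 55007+26229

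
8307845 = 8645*961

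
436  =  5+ 431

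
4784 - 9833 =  - 5049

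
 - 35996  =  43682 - 79678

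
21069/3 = 7023 = 7023.00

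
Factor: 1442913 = 3^1 * 41^1 * 11731^1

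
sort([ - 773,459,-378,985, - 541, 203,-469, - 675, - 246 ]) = [ -773,-675, - 541, - 469, - 378, - 246, 203, 459, 985] 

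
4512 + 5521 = 10033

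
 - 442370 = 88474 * ( - 5) 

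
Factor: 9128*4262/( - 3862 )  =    -  19451768/1931=- 2^3*7^1*163^1*1931^( - 1 )*2131^1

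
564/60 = 9 + 2/5 = 9.40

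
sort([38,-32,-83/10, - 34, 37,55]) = [ - 34, - 32, - 83/10, 37, 38, 55 ] 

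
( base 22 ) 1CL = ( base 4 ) 30001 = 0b1100000001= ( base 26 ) 13f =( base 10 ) 769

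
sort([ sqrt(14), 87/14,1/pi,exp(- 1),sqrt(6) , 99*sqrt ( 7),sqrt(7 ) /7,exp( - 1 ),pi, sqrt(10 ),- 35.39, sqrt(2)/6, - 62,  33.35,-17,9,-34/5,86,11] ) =[ - 62, - 35.39, - 17, - 34/5,sqrt(2 )/6,1/pi,exp( - 1 ),exp( - 1 ),sqrt( 7)/7,sqrt( 6),pi , sqrt(10 ),sqrt( 14 ), 87/14,9,11, 33.35,86,99 *sqrt(7)]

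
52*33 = 1716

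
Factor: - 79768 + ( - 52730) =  - 2^1*3^2*17^1*433^1 =- 132498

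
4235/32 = 132 + 11/32= 132.34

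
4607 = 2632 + 1975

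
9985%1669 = 1640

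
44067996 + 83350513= 127418509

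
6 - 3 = 3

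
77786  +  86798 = 164584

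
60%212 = 60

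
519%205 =109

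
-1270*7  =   - 8890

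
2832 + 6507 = 9339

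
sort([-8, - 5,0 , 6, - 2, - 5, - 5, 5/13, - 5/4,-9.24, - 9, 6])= [ - 9.24 , - 9, - 8, - 5, - 5, - 5, - 2, - 5/4, 0, 5/13,6, 6 ]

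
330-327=3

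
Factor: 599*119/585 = 71281/585  =  3^(-2)*5^( - 1)*7^1*13^( - 1) * 17^1 * 599^1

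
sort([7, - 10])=[-10,7]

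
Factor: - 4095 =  - 3^2*5^1*7^1*13^1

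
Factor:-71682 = -2^1*3^1*13^1*919^1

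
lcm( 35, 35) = 35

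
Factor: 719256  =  2^3*3^1 * 23^1*1303^1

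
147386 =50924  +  96462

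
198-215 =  - 17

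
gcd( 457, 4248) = 1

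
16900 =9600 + 7300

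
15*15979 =239685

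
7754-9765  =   - 2011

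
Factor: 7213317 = 3^1*1151^1*2089^1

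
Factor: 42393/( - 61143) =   -  14131/20381 = - 13^1*89^( - 1 )*229^ (  -  1 ) * 1087^1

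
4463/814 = 4463/814 = 5.48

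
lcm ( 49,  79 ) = 3871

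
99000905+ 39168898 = 138169803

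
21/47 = 21/47 = 0.45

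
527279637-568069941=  - 40790304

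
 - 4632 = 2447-7079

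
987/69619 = 987/69619 = 0.01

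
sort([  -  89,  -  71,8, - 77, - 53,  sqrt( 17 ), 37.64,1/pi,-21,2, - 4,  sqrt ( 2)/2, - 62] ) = [-89,-77,-71, - 62, - 53, -21, - 4,1/pi, sqrt( 2)/2,2,  sqrt (17 ),  8, 37.64 ]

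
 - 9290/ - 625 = 1858/125 = 14.86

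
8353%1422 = 1243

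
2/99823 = 2/99823 = 0.00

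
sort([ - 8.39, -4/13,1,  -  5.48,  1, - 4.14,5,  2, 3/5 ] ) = [-8.39, - 5.48,- 4.14, - 4/13, 3/5 , 1, 1,2, 5]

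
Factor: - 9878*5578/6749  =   - 55099484/6749 =- 2^2 * 11^1 * 17^ ( - 1) * 397^( - 1)*449^1*2789^1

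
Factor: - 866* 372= - 2^3*3^1*31^1*433^1 = - 322152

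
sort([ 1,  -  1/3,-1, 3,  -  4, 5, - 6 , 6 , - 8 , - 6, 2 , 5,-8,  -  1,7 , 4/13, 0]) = [ - 8, - 8, - 6, - 6, - 4, - 1,- 1, - 1/3, 0,4/13,1,2, 3,5,5,6,  7 ]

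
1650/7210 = 165/721 = 0.23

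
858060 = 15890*54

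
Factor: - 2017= - 2017^1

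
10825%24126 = 10825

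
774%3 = 0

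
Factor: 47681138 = 2^1*61^1*390829^1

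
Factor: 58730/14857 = 2^1 * 5^1*7^1 * 83^(  -  1)*179^(- 1)*839^1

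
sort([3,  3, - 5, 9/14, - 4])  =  [  -  5, - 4,9/14, 3, 3] 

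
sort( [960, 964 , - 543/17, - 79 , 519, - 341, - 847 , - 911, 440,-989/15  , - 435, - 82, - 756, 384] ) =[ - 911, - 847 , - 756, - 435, - 341,-82,-79,-989/15, - 543/17,384, 440, 519, 960, 964]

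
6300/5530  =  1  +  11/79 = 1.14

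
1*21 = 21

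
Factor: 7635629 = 7635629^1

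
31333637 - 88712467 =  - 57378830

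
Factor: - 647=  - 647^1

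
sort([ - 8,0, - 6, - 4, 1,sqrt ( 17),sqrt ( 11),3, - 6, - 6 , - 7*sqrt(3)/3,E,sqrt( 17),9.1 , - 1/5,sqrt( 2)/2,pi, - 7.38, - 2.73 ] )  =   [ - 8, - 7.38, - 6,  -  6,  -  6, - 7*sqrt( 3)/3, - 4, - 2.73, - 1/5, 0,sqrt( 2) /2, 1,E,3 , pi , sqrt ( 11),sqrt( 17 ),sqrt ( 17),9.1]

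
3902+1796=5698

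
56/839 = 56/839 = 0.07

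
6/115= 6/115 = 0.05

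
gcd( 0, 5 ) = 5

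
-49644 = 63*( - 788)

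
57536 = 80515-22979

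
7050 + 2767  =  9817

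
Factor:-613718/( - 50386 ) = 743/61 = 61^(-1)*743^1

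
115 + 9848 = 9963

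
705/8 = 88 + 1/8 = 88.12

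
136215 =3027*45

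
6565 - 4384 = 2181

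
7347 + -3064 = 4283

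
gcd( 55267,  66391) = 1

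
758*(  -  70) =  - 53060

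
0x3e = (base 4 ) 332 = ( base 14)46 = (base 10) 62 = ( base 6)142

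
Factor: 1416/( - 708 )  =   - 2^1  =  - 2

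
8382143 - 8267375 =114768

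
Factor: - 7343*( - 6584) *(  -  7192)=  - 2^6 * 7^1*29^1 * 31^1*823^1*1049^1 = - 347706675904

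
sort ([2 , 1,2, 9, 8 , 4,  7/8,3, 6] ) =[7/8,1,2,2,3, 4,6,  8, 9 ]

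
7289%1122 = 557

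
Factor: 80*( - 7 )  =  -2^4*5^1*7^1 = - 560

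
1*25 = 25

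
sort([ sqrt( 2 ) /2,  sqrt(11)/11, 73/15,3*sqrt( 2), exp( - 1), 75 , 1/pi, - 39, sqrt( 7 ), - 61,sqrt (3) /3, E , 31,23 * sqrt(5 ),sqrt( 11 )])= [ - 61, - 39,sqrt (11 )/11,1/pi, exp( - 1 ), sqrt( 3)/3,sqrt (2) /2, sqrt(7), E , sqrt( 11),3* sqrt(2),73/15,31,  23*sqrt( 5), 75]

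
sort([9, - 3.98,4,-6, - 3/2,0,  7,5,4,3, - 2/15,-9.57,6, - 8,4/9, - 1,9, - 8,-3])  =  [  -  9.57, -8, - 8, - 6, - 3.98 , - 3, - 3/2, - 1, - 2/15, 0,4/9,3,4, 4,5,6,7,  9,  9 ] 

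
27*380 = 10260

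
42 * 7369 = 309498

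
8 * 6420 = 51360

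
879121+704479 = 1583600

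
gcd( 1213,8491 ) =1213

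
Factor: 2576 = 2^4* 7^1  *  23^1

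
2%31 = 2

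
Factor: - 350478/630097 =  - 2^1*3^2*13^( - 1) * 19^(  -  1)*2551^( -1 )*19471^1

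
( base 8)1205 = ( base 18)1hf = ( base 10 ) 645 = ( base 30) lf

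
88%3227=88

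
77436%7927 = 6093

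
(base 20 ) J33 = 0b1110111101111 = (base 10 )7663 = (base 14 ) 2b15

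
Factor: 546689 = 11^1*13^1 *3823^1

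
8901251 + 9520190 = 18421441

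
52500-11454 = 41046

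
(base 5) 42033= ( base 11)2097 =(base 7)11033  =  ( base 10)2768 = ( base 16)AD0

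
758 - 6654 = -5896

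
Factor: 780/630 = 26/21= 2^1*3^( - 1)*7^( -1)*13^1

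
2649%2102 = 547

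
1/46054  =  1/46054= 0.00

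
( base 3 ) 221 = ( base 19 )16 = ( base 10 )25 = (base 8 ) 31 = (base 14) 1B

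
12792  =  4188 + 8604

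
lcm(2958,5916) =5916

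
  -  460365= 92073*( - 5)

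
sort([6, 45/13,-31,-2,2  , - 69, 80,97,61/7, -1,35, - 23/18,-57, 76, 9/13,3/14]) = [ - 69, - 57,-31 , - 2 ,-23/18,  -  1, 3/14, 9/13,2,  45/13, 6,  61/7, 35, 76, 80, 97]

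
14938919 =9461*1579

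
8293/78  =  106+25/78 = 106.32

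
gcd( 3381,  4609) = 1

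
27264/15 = 1817 + 3/5 = 1817.60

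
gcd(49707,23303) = 7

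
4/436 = 1/109 = 0.01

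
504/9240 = 3/55 = 0.05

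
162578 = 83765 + 78813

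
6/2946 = 1/491 = 0.00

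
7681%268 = 177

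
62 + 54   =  116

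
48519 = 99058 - 50539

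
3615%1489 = 637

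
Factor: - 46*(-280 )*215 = 2769200   =  2^4*  5^2*7^1*23^1*43^1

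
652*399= 260148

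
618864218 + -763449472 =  - 144585254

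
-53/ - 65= 53/65= 0.82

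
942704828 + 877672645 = 1820377473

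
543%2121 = 543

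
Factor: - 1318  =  -2^1*659^1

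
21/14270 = 21/14270 = 0.00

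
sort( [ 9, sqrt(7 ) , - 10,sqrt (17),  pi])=[ - 10, sqrt ( 7), pi , sqrt(17),9 ] 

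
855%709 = 146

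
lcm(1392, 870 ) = 6960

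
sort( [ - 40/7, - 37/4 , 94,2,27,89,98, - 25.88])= [ - 25.88, - 37/4, - 40/7,2, 27,89,94,98]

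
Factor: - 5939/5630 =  - 2^(-1 ) * 5^( - 1) * 563^( - 1)*5939^1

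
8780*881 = 7735180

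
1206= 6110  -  4904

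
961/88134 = 961/88134 = 0.01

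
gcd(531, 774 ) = 9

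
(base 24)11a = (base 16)262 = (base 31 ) jl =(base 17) 21f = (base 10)610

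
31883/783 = 40+563/783=40.72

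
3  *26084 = 78252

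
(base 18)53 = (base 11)85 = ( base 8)135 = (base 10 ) 93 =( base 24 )3L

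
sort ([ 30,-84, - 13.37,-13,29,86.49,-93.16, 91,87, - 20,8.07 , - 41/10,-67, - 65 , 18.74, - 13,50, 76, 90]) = [- 93.16,-84, - 67,-65 , - 20, - 13.37,-13,- 13,-41/10,8.07,18.74, 29,  30,50, 76,86.49, 87,90,91 ] 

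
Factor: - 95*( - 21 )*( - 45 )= - 89775 =- 3^3*5^2*7^1*19^1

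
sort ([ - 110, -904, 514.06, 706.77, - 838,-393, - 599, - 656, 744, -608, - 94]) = [  -  904, - 838, - 656, - 608,-599, - 393, - 110,-94,514.06,706.77, 744]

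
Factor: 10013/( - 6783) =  - 3^( - 1 )*7^( - 1)*31^1=- 31/21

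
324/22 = 162/11 = 14.73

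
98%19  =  3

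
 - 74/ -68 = 37/34 = 1.09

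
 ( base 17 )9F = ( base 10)168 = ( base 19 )8g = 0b10101000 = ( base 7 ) 330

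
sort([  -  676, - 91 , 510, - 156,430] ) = [-676,-156, - 91, 430,510]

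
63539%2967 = 1232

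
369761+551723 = 921484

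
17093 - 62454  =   - 45361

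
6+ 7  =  13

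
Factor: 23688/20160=2^( - 3) * 5^( - 1)*47^1=47/40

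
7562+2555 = 10117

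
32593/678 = 32593/678 = 48.07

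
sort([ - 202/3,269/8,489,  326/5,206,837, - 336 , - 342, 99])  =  [ - 342,- 336, - 202/3,269/8,326/5 , 99, 206,489,837 ] 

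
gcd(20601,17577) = 189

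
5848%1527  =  1267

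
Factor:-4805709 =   -  3^1 * 67^1*23909^1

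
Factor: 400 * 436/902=2^5*5^2*11^( - 1)*41^( - 1)  *109^1= 87200/451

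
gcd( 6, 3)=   3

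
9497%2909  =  770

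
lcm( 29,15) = 435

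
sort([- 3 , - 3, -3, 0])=[  -  3, - 3, - 3 , 0 ] 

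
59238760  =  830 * 71372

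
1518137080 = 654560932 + 863576148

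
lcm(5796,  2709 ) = 249228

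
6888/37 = 6888/37  =  186.16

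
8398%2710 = 268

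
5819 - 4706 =1113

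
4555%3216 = 1339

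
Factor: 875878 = 2^1* 53^1*8263^1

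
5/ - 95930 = -1 + 19185/19186 = - 0.00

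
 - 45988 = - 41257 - 4731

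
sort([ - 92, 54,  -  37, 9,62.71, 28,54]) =[ - 92, - 37,9,28, 54 , 54,62.71]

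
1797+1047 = 2844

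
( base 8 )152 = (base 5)411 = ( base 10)106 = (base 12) 8A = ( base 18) 5G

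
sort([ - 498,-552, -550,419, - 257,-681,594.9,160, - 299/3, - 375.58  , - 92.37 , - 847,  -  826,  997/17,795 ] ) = [ - 847, - 826, - 681, - 552, - 550, - 498, -375.58, - 257, - 299/3, -92.37, 997/17,160 , 419,594.9,795 ]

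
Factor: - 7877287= - 11^1*716117^1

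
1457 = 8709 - 7252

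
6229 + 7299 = 13528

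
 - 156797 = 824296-981093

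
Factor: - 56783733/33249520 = - 2^ (-4)*3^1 * 5^( - 1 )* 79^( -1 )*1657^1*5261^( - 1) * 11423^1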